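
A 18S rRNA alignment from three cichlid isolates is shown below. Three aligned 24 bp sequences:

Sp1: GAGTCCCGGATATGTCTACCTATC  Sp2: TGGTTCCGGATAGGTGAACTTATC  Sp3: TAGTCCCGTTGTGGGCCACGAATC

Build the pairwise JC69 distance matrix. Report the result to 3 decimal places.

Sp1–Sp2: 7/24 sites differ → p ≈ 0.291667, d = −0.75 ln(1 − 0.388889) = 0.369358 ≈ 0.369.
Sp1–Sp3: 10/24 sites differ → p ≈ 0.416667, d = −0.75 ln(1 − 0.555556) = 0.608198 ≈ 0.608.
Sp2–Sp3: 11/24 sites differ → p ≈ 0.458333, d = −0.75 ln(1 − 0.611111) = 0.708346 ≈ 0.708.

d(Sp1,Sp2) = 0.369, d(Sp1,Sp3) = 0.608, d(Sp2,Sp3) = 0.708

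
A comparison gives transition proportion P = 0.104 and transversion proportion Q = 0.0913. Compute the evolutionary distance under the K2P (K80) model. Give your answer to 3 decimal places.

0.228

Under the Kimura two-parameter model, d = −½ ln(1 − 2P − Q) − ¼ ln(1 − 2Q).
1 − 2P − Q = 0.7007, giving −½ ln(0.7007) = 0.177838.
1 − 2Q = 0.8174, giving −¼ ln(0.8174) = 0.050407.
d = 0.177838 + 0.050407 = 0.228245.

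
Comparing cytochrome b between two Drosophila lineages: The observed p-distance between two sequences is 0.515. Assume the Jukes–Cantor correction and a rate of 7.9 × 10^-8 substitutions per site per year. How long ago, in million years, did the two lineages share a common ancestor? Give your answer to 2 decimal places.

d = −(3/4) ln(1 − 4p/3) = −0.75 ln(1 − 0.686667) = −0.75 ln(0.313333)
  = −0.75 × (-1.160489) = 0.870367 substitutions/site.
Under a molecular clock d = 2μt, so t = d/(2μ) = 0.870367 / (2 × 7.9 × 10^-8) = 5.51 million years.

5.51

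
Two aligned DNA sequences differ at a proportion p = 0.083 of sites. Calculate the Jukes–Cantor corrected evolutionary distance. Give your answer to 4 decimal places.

0.0880

d = −(3/4) ln(1 − 4p/3) = −0.75 ln(1 − 0.110667) = −0.75 ln(0.889333)
  = −0.75 × (-0.117284) = 0.087963 substitutions/site.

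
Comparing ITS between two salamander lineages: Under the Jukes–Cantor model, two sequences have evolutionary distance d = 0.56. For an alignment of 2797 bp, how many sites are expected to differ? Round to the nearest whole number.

Invert JC69: p = (3/4)(1 − e^(−4d/3)) = 0.75 × (1 − e^(-0.746667)) = 0.75 × (1 − 0.473944) = 0.394542.
Expected differing sites = pL ≈ 0.394542 × 2797 = 1103.533974 ≈ 1104.

1104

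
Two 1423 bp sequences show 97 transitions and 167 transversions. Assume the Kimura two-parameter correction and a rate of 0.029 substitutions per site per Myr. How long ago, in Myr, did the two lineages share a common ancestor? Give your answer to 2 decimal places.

3.68

P = 97/1423 ≈ 0.068166 and Q = 167/1423 ≈ 0.117358.
Under the Kimura two-parameter model, d = −½ ln(1 − 2P − Q) − ¼ ln(1 − 2Q).
1 − 2P − Q = 0.74631, giving −½ ln(0.74631) = 0.146307.
1 − 2Q = 0.765284, giving −¼ ln(0.765284) = 0.066877.
d = 0.146307 + 0.066877 = 0.213184.
Under a molecular clock d = 2μt, so t = d/(2μ) = 0.213184 / (2 × 0.029) = 3.68 Myr.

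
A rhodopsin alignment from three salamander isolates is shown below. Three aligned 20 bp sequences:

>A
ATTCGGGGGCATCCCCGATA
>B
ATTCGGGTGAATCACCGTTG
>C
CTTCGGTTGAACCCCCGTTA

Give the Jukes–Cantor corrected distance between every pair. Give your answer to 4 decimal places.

A–B: 5/20 sites differ → p = 0.25, d = −0.75 ln(1 − 0.333333) = 0.304098 ≈ 0.3041.
A–C: 6/20 sites differ → p = 0.3, d = −0.75 ln(1 − 0.4) = 0.383119 ≈ 0.3831.
B–C: 5/20 sites differ → p = 0.25, d = −0.75 ln(1 − 0.333333) = 0.304098 ≈ 0.3041.

d(A,B) = 0.3041, d(A,C) = 0.3831, d(B,C) = 0.3041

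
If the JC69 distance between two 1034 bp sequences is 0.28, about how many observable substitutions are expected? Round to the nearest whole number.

Invert JC69: p = (3/4)(1 − e^(−4d/3)) = 0.75 × (1 − e^(-0.373333)) = 0.75 × (1 − 0.688436) = 0.233673.
Expected differing sites = pL ≈ 0.233673 × 1034 = 241.617882 ≈ 242.

242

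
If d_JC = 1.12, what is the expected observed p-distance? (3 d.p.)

p = (3/4)(1 − e^(−4d/3)) = 0.75 × (1 − e^(-1.493333)) = 0.75 × (1 − 0.224623) = 0.581533.

0.582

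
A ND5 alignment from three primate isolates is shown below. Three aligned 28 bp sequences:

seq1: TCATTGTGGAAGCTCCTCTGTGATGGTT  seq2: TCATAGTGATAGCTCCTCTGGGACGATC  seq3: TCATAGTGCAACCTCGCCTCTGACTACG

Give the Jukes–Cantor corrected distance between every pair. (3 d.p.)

d(seq1,seq2) = 0.304, d(seq1,seq3) = 0.556, d(seq2,seq3) = 0.485

seq1–seq2: 7/28 sites differ → p = 0.25, d = −0.75 ln(1 − 0.333333) = 0.304098 ≈ 0.304.
seq1–seq3: 11/28 sites differ → p ≈ 0.392857, d = −0.75 ln(1 − 0.523809) = 0.556452 ≈ 0.556.
seq2–seq3: 10/28 sites differ → p ≈ 0.357143, d = −0.75 ln(1 − 0.476191) = 0.484971 ≈ 0.485.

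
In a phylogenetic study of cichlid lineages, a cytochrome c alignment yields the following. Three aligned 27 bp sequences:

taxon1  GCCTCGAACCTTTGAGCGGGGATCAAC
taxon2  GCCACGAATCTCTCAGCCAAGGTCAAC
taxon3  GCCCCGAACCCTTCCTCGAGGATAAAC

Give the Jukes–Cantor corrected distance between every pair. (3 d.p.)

d(taxon1,taxon2) = 0.377, d(taxon1,taxon3) = 0.318, d(taxon2,taxon3) = 0.511

taxon1–taxon2: 8/27 sites differ → p ≈ 0.296296, d = −0.75 ln(1 − 0.395061) = 0.376971 ≈ 0.377.
taxon1–taxon3: 7/27 sites differ → p ≈ 0.259259, d = −0.75 ln(1 − 0.345679) = 0.318118 ≈ 0.318.
taxon2–taxon3: 10/27 sites differ → p ≈ 0.37037, d = −0.75 ln(1 − 0.493827) = 0.510658 ≈ 0.511.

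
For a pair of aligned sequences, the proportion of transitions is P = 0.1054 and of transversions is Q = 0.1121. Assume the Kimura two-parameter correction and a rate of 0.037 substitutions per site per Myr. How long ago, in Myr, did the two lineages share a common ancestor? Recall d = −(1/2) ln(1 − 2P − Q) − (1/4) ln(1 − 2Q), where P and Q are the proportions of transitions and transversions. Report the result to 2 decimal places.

Under the Kimura two-parameter model, d = −½ ln(1 − 2P − Q) − ¼ ln(1 − 2Q).
1 − 2P − Q = 0.6771, giving −½ ln(0.6771) = 0.194968.
1 − 2Q = 0.7758, giving −¼ ln(0.7758) = 0.063465.
d = 0.194968 + 0.063465 = 0.258433.
Under a molecular clock d = 2μt, so t = d/(2μ) = 0.258433 / (2 × 0.037) = 3.49 Myr.

3.49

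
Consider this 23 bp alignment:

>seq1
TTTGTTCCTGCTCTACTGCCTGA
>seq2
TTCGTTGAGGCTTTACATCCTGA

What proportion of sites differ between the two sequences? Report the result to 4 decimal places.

The sequences differ at 7 of 23 positions (sites 3, 7, 8, 9, 13, 17, 18).
p = 7/23 = 0.304347… ≈ 0.3043 (to 4 d.p.).

0.3043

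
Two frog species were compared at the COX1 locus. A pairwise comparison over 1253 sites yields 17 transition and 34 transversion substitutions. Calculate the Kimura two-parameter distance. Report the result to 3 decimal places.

P = 17/1253 ≈ 0.013567 and Q = 34/1253 ≈ 0.027135.
Under the Kimura two-parameter model, d = −½ ln(1 − 2P − Q) − ¼ ln(1 − 2Q).
1 − 2P − Q = 0.945731, giving −½ ln(0.945731) = 0.027899.
1 − 2Q = 0.94573, giving −¼ ln(0.94573) = 0.013950.
d = 0.027899 + 0.013950 = 0.041849.

0.042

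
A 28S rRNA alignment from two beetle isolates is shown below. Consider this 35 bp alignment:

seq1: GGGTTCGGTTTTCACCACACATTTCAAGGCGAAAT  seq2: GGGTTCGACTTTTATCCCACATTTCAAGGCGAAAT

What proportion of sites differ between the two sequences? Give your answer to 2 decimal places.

The sequences differ at 5 of 35 positions (sites 8, 9, 13, 15, 17).
p = 5/35 = 0.142857… ≈ 0.14 (to 2 d.p.).

0.14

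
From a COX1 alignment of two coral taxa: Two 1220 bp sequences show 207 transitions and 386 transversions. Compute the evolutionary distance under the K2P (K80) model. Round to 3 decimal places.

P = 207/1220 ≈ 0.169672 and Q = 386/1220 ≈ 0.316393.
Under the Kimura two-parameter model, d = −½ ln(1 − 2P − Q) − ¼ ln(1 − 2Q).
1 − 2P − Q = 0.344263, giving −½ ln(0.344263) = 0.533175.
1 − 2Q = 0.367214, giving −¼ ln(0.367214) = 0.250453.
d = 0.533175 + 0.250453 = 0.783628.

0.784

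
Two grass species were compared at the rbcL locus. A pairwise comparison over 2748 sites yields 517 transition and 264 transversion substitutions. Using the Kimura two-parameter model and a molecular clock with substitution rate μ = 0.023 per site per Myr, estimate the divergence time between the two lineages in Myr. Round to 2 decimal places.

P = 517/2748 ≈ 0.188137 and Q = 264/2748 ≈ 0.09607.
Under the Kimura two-parameter model, d = −½ ln(1 − 2P − Q) − ¼ ln(1 − 2Q).
1 − 2P − Q = 0.527656, giving −½ ln(0.527656) = 0.319655.
1 − 2Q = 0.80786, giving −¼ ln(0.80786) = 0.053342.
d = 0.319655 + 0.053342 = 0.372997.
Under a molecular clock d = 2μt, so t = d/(2μ) = 0.372997 / (2 × 0.023) = 8.11 Myr.

8.11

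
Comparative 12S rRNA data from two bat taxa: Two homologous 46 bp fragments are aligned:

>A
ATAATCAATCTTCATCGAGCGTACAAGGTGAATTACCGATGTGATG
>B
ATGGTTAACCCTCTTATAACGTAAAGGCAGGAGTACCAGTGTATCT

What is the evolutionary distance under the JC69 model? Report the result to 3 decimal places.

0.704

The sequences differ at 21 of 46 sites, so p = 21/46 ≈ 0.456522.
d = −(3/4) ln(1 − 4p/3) = −0.75 ln(1 − 0.608696) = −0.75 ln(0.391304)
  = −0.75 × (-0.938271) = 0.703703 substitutions/site.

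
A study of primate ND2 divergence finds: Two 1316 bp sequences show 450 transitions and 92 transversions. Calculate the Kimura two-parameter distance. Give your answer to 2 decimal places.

P = 450/1316 ≈ 0.341945 and Q = 92/1316 ≈ 0.069909.
Under the Kimura two-parameter model, d = −½ ln(1 − 2P − Q) − ¼ ln(1 − 2Q).
1 − 2P − Q = 0.246201, giving −½ ln(0.246201) = 0.700804.
1 − 2Q = 0.860182, giving −¼ ln(0.860182) = 0.037653.
d = 0.700804 + 0.037653 = 0.738457.

0.74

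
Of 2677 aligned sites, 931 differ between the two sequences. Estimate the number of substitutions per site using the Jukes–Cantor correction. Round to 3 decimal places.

p = 931/2677 ≈ 0.347777.
d = −(3/4) ln(1 − 4p/3) = −0.75 ln(1 − 0.463703) = −0.75 ln(0.536297)
  = −0.75 × (-0.623067) = 0.467300 substitutions/site.

0.467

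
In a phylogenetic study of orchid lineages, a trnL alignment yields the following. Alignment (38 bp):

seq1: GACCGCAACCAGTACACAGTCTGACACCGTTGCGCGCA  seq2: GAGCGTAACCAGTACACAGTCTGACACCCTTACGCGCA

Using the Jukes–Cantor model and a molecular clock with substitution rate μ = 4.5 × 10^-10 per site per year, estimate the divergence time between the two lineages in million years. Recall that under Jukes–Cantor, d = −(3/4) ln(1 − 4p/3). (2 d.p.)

126.03

The sequences differ at 4 of 38 sites (3, 6, 29, 32), so p = 4/38 ≈ 0.105263.
d = −(3/4) ln(1 − 4p/3) = −0.75 ln(1 − 0.140351) = −0.75 ln(0.859649)
  = −0.75 × (-0.151231) = 0.113423 substitutions/site.
Under a molecular clock d = 2μt, so t = d/(2μ) = 0.113423 / (2 × 4.5 × 10^-10) = 126.03 million years.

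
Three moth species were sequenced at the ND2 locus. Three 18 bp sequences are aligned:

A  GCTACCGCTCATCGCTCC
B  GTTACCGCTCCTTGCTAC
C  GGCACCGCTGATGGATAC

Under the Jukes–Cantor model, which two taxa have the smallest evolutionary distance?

A and B

A–B: 4/18 differ, p = 0.222, d = 0.264.
A–C: 6/18 differ, p = 0.333, d = 0.441.
B–C: 6/18 differ, p = 0.333, d = 0.441.
The smallest distance is between A and B.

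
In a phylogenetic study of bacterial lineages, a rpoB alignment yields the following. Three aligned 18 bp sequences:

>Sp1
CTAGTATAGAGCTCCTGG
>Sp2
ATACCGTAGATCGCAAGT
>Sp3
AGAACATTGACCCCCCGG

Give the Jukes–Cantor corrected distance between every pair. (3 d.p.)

d(Sp1,Sp2) = 0.824, d(Sp1,Sp3) = 0.673, d(Sp2,Sp3) = 0.824

Sp1–Sp2: 9/18 sites differ → p = 0.5, d = −0.75 ln(1 − 0.666667) = 0.823960 ≈ 0.824.
Sp1–Sp3: 8/18 sites differ → p ≈ 0.444444, d = −0.75 ln(1 − 0.592592) = 0.673455 ≈ 0.673.
Sp2–Sp3: 9/18 sites differ → p = 0.5, d = −0.75 ln(1 − 0.666667) = 0.823960 ≈ 0.824.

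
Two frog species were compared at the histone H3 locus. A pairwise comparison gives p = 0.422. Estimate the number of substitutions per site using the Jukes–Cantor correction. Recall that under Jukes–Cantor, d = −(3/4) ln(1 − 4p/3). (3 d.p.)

0.620

d = −(3/4) ln(1 − 4p/3) = −0.75 ln(1 − 0.562667) = −0.75 ln(0.437333)
  = −0.75 × (-0.827060) = 0.620295 substitutions/site.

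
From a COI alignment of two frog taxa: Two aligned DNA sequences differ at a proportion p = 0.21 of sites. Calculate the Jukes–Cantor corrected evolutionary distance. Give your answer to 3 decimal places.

d = −(3/4) ln(1 − 4p/3) = −0.75 ln(1 − 0.28) = −0.75 ln(0.72)
  = −0.75 × (-0.328504) = 0.246378 substitutions/site.

0.246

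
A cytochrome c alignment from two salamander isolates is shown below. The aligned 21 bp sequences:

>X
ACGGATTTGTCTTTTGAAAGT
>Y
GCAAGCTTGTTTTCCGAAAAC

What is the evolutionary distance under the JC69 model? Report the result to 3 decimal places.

The sequences differ at 10 of 21 sites (1, 3, 4, 5, 6, 11, 14, 15, 20, 21), so p = 10/21 ≈ 0.47619.
d = −(3/4) ln(1 − 4p/3) = −0.75 ln(1 − 0.63492) = −0.75 ln(0.36508)
  = −0.75 × (-1.007639) = 0.755729 substitutions/site.

0.756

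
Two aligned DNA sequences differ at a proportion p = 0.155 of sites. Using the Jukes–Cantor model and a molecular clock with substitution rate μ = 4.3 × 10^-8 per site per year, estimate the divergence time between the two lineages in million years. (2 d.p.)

2.02

d = −(3/4) ln(1 − 4p/3) = −0.75 ln(1 − 0.206667) = −0.75 ln(0.793333)
  = −0.75 × (-0.231512) = 0.173634 substitutions/site.
Under a molecular clock d = 2μt, so t = d/(2μ) = 0.173634 / (2 × 4.3 × 10^-8) = 2.02 million years.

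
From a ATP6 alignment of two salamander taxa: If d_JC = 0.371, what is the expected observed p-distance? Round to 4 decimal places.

p = (3/4)(1 − e^(−4d/3)) = 0.75 × (1 − e^(-0.494667)) = 0.75 × (1 − 0.609774) = 0.292670.

0.2927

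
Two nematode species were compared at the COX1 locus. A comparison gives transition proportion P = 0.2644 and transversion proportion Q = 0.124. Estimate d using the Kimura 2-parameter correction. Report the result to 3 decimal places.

Under the Kimura two-parameter model, d = −½ ln(1 − 2P − Q) − ¼ ln(1 − 2Q).
1 − 2P − Q = 0.3472, giving −½ ln(0.3472) = 0.528927.
1 − 2Q = 0.752, giving −¼ ln(0.752) = 0.071255.
d = 0.528927 + 0.071255 = 0.600182.

0.600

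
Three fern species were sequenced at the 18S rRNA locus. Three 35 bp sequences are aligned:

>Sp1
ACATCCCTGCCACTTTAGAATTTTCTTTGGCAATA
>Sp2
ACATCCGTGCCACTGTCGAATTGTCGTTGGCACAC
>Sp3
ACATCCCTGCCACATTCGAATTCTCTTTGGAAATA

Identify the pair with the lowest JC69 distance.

Sp1 and Sp3

Sp1–Sp2: 8/35 differ, p = 0.229, d = 0.273.
Sp1–Sp3: 4/35 differ, p = 0.114, d = 0.124.
Sp2–Sp3: 9/35 differ, p = 0.257, d = 0.315.
The smallest distance is between Sp1 and Sp3.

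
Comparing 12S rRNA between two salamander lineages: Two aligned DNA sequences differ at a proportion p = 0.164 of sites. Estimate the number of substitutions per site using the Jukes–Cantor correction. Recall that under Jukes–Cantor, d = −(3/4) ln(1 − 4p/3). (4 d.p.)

d = −(3/4) ln(1 − 4p/3) = −0.75 ln(1 − 0.218667) = −0.75 ln(0.781333)
  = −0.75 × (-0.246754) = 0.185066 substitutions/site.

0.1851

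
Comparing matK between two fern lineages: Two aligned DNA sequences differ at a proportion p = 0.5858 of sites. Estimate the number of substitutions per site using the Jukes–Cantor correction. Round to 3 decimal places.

d = −(3/4) ln(1 − 4p/3) = −0.75 ln(1 − 0.781067) = −0.75 ln(0.218933)
  = −0.75 × (-1.518990) = 1.139243 substitutions/site.

1.139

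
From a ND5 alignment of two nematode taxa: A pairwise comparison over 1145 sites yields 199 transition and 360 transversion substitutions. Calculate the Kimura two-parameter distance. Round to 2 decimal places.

P = 199/1145 ≈ 0.173799 and Q = 360/1145 ≈ 0.31441.
Under the Kimura two-parameter model, d = −½ ln(1 − 2P − Q) − ¼ ln(1 − 2Q).
1 − 2P − Q = 0.337992, giving −½ ln(0.337992) = 0.542367.
1 − 2Q = 0.37118, giving −¼ ln(0.37118) = 0.247767.
d = 0.542367 + 0.247767 = 0.790134.

0.79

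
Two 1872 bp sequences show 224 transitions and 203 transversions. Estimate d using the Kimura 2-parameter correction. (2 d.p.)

P = 224/1872 ≈ 0.119658 and Q = 203/1872 ≈ 0.10844.
Under the Kimura two-parameter model, d = −½ ln(1 − 2P − Q) − ¼ ln(1 − 2Q).
1 − 2P − Q = 0.652244, giving −½ ln(0.652244) = 0.213668.
1 − 2Q = 0.78312, giving −¼ ln(0.78312) = 0.061117.
d = 0.213668 + 0.061117 = 0.274785.

0.27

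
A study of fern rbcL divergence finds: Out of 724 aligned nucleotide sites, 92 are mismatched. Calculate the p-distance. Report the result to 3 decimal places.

p = 92/724 = 0.127071… ≈ 0.127 (to 3 d.p.).

0.127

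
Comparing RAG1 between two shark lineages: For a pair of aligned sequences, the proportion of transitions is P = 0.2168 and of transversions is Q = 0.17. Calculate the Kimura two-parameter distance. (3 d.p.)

0.567

Under the Kimura two-parameter model, d = −½ ln(1 − 2P − Q) − ¼ ln(1 − 2Q).
1 − 2P − Q = 0.3964, giving −½ ln(0.3964) = 0.462666.
1 − 2Q = 0.66, giving −¼ ln(0.66) = 0.103879.
d = 0.462666 + 0.103879 = 0.566545.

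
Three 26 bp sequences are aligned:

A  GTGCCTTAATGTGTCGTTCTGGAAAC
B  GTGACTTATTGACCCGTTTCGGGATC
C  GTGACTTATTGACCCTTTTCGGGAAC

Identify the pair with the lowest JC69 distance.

A–B: 9/26 differ, p = 0.346, d = 0.464.
A–C: 9/26 differ, p = 0.346, d = 0.464.
B–C: 2/26 differ, p = 0.077, d = 0.081.
The smallest distance is between B and C.

B and C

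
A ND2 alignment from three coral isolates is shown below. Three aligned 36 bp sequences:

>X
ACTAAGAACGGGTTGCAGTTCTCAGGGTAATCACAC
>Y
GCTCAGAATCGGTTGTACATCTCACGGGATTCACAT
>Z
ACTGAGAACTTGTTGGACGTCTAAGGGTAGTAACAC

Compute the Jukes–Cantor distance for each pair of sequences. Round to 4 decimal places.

X–Y: 11/36 sites differ → p ≈ 0.305556, d = −0.75 ln(1 − 0.407408) = 0.392437 ≈ 0.3924.
X–Z: 9/36 sites differ → p = 0.25, d = −0.75 ln(1 − 0.333333) = 0.304098 ≈ 0.3041.
Y–Z: 13/36 sites differ → p ≈ 0.361111, d = −0.75 ln(1 − 0.481481) = 0.492584 ≈ 0.4926.

d(X,Y) = 0.3924, d(X,Z) = 0.3041, d(Y,Z) = 0.4926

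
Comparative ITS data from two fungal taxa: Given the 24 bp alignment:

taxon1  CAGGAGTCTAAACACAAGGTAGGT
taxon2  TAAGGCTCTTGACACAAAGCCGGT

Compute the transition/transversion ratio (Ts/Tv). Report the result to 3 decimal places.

2.000

Transitions are A↔G and C↔T; transversions are all other mismatches.
Transitions: 6. Transversions: 3.
R = 6/3 = 2.000.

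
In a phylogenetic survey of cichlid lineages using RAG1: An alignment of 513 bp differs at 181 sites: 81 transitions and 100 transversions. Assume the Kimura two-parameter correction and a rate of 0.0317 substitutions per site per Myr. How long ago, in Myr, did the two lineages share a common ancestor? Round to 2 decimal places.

P = 81/513 ≈ 0.157895 and Q = 100/513 ≈ 0.194932.
Under the Kimura two-parameter model, d = −½ ln(1 − 2P − Q) − ¼ ln(1 − 2Q).
1 − 2P − Q = 0.489278, giving −½ ln(0.489278) = 0.357412.
1 − 2Q = 0.610136, giving −¼ ln(0.610136) = 0.123518.
d = 0.357412 + 0.123518 = 0.480930.
Under a molecular clock d = 2μt, so t = d/(2μ) = 0.480930 / (2 × 0.0317) = 7.59 Myr.

7.59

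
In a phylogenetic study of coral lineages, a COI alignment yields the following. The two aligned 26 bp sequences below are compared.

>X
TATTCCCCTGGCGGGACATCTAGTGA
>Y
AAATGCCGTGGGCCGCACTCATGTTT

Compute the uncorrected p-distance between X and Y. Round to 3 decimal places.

0.538

The sequences differ at 14 of 26 positions.
p = 14/26 = 0.538461… ≈ 0.538 (to 3 d.p.).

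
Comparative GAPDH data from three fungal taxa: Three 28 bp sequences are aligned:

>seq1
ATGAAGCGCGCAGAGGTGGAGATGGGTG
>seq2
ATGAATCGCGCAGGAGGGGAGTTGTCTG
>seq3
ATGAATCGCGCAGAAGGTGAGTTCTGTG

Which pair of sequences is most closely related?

seq2 and seq3

seq1–seq2: 7/28 differ, p = 0.250, d = 0.304.
seq1–seq3: 7/28 differ, p = 0.250, d = 0.304.
seq2–seq3: 4/28 differ, p = 0.143, d = 0.158.
The smallest distance is between seq2 and seq3.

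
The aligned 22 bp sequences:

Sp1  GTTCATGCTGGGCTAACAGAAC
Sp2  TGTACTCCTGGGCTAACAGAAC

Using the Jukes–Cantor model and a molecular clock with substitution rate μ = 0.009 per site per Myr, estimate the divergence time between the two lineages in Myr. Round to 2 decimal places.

15.04

The sequences differ at 5 of 22 sites (1, 2, 4, 5, 7), so p = 5/22 ≈ 0.227273.
d = −(3/4) ln(1 − 4p/3) = −0.75 ln(1 − 0.303031) = −0.75 ln(0.696969)
  = −0.75 × (-0.361014) = 0.270761 substitutions/site.
Under a molecular clock d = 2μt, so t = d/(2μ) = 0.270761 / (2 × 0.009) = 15.04 Myr.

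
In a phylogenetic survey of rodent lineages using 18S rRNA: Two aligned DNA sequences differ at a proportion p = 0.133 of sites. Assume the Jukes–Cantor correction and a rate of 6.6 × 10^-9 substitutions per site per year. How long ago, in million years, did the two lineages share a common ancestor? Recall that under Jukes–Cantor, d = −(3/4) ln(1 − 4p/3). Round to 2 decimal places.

11.09

d = −(3/4) ln(1 − 4p/3) = −0.75 ln(1 − 0.177333) = −0.75 ln(0.822667)
  = −0.75 × (-0.195204) = 0.146403 substitutions/site.
Under a molecular clock d = 2μt, so t = d/(2μ) = 0.146403 / (2 × 6.6 × 10^-9) = 11.09 million years.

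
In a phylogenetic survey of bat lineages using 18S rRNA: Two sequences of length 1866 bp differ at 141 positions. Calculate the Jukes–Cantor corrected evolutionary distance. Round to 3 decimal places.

p = 141/1866 ≈ 0.075563.
d = −(3/4) ln(1 − 4p/3) = −0.75 ln(1 − 0.100751) = −0.75 ln(0.899249)
  = −0.75 × (-0.106195) = 0.079646 substitutions/site.

0.080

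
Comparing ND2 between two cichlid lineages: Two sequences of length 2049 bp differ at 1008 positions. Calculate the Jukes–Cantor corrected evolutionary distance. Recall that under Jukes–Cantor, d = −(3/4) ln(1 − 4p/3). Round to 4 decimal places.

p = 1008/2049 ≈ 0.491947.
d = −(3/4) ln(1 − 4p/3) = −0.75 ln(1 − 0.655929) = −0.75 ln(0.344071)
  = −0.75 × (-1.066907) = 0.800180 substitutions/site.

0.8002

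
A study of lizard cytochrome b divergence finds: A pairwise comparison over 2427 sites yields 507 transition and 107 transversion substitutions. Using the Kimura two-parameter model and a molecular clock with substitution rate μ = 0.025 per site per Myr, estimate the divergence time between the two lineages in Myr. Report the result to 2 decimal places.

6.66

P = 507/2427 ≈ 0.2089 and Q = 107/2427 ≈ 0.044087.
Under the Kimura two-parameter model, d = −½ ln(1 − 2P − Q) − ¼ ln(1 − 2Q).
1 − 2P − Q = 0.538113, giving −½ ln(0.538113) = 0.309843.
1 − 2Q = 0.911826, giving −¼ ln(0.911826) = 0.023077.
d = 0.309843 + 0.023077 = 0.332920.
Under a molecular clock d = 2μt, so t = d/(2μ) = 0.332920 / (2 × 0.025) = 6.66 Myr.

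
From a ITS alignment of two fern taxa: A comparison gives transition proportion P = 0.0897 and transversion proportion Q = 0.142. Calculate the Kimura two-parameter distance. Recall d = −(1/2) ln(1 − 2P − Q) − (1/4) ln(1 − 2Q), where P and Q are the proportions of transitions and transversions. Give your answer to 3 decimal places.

0.277

Under the Kimura two-parameter model, d = −½ ln(1 − 2P − Q) − ¼ ln(1 − 2Q).
1 − 2P − Q = 0.6786, giving −½ ln(0.6786) = 0.193862.
1 − 2Q = 0.716, giving −¼ ln(0.716) = 0.083519.
d = 0.193862 + 0.083519 = 0.277381.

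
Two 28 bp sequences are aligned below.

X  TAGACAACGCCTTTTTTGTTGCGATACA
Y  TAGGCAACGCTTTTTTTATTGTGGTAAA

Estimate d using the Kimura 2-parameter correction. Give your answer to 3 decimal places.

Of 28 sites, 5 differences are transitions and 1 are transversions, so P = 5/28 ≈ 0.178571 and Q = 1/28 ≈ 0.035714.
Under the Kimura two-parameter model, d = −½ ln(1 − 2P − Q) − ¼ ln(1 − 2Q).
1 − 2P − Q = 0.607144, giving −½ ln(0.607144) = 0.249495.
1 − 2Q = 0.928572, giving −¼ ln(0.928572) = 0.018527.
d = 0.249495 + 0.018527 = 0.268022.

0.268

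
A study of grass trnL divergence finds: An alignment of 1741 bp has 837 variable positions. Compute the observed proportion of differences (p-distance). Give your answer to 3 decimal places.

0.481

p = 837/1741 = 0.480758… ≈ 0.481 (to 3 d.p.).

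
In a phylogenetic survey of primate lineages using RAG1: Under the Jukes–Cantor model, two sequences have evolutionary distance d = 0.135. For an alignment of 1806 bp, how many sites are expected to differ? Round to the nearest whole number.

Invert JC69: p = (3/4)(1 − e^(−4d/3)) = 0.75 × (1 − e^(-0.18)) = 0.75 × (1 − 0.835270) = 0.123548.
Expected differing sites = pL ≈ 0.123548 × 1806 = 223.127688 ≈ 223.

223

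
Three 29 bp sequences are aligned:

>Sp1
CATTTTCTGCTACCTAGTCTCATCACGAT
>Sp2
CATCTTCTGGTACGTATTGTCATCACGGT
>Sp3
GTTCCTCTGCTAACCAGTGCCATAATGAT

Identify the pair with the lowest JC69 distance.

Sp1–Sp2: 6/29 differ, p = 0.207, d = 0.242.
Sp1–Sp3: 10/29 differ, p = 0.345, d = 0.462.
Sp2–Sp3: 12/29 differ, p = 0.414, d = 0.602.
The smallest distance is between Sp1 and Sp2.

Sp1 and Sp2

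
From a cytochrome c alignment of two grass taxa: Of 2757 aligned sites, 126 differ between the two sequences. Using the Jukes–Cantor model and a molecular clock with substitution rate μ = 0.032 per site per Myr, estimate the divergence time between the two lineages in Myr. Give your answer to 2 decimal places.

p = 126/2757 ≈ 0.045702.
d = −(3/4) ln(1 − 4p/3) = −0.75 ln(1 − 0.060936) = −0.75 ln(0.939064)
  = −0.75 × (-0.062872) = 0.047154 substitutions/site.
Under a molecular clock d = 2μt, so t = d/(2μ) = 0.047154 / (2 × 0.032) = 0.74 Myr.

0.74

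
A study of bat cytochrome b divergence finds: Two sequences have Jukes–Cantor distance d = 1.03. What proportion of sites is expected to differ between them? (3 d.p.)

0.560

p = (3/4)(1 − e^(−4d/3)) = 0.75 × (1 − e^(-1.373333)) = 0.75 × (1 − 0.253261) = 0.560054.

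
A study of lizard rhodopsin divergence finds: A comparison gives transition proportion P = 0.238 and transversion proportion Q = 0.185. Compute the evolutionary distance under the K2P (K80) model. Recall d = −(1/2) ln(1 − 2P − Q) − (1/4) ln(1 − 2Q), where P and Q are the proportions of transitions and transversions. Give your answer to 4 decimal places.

0.6564

Under the Kimura two-parameter model, d = −½ ln(1 − 2P − Q) − ¼ ln(1 − 2Q).
1 − 2P − Q = 0.339, giving −½ ln(0.339) = 0.540878.
1 − 2Q = 0.63, giving −¼ ln(0.63) = 0.115509.
d = 0.540878 + 0.115509 = 0.656387.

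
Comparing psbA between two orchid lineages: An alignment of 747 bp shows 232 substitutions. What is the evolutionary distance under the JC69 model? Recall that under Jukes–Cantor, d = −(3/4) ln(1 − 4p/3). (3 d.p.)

0.401

p = 232/747 ≈ 0.310576.
d = −(3/4) ln(1 − 4p/3) = −0.75 ln(1 − 0.414101) = −0.75 ln(0.585899)
  = −0.75 × (-0.534608) = 0.400956 substitutions/site.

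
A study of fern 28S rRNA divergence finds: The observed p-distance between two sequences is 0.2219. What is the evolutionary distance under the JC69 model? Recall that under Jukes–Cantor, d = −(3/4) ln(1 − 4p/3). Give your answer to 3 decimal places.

0.263

d = −(3/4) ln(1 − 4p/3) = −0.75 ln(1 − 0.295867) = −0.75 ln(0.704133)
  = −0.75 × (-0.350788) = 0.263091 substitutions/site.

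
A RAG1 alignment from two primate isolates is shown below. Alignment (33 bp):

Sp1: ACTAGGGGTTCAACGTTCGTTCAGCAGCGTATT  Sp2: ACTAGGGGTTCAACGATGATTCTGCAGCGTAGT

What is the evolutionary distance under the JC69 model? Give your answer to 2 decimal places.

0.17

The sequences differ at 5 of 33 sites (16, 18, 19, 23, 32), so p = 5/33 ≈ 0.151515.
d = −(3/4) ln(1 − 4p/3) = −0.75 ln(1 − 0.20202) = −0.75 ln(0.79798)
  = −0.75 × (-0.225672) = 0.169254 substitutions/site.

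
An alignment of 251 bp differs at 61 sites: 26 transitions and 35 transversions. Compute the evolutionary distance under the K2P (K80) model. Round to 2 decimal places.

P = 26/251 ≈ 0.103586 and Q = 35/251 ≈ 0.139442.
Under the Kimura two-parameter model, d = −½ ln(1 − 2P − Q) − ¼ ln(1 − 2Q).
1 − 2P − Q = 0.653386, giving −½ ln(0.653386) = 0.212794.
1 − 2Q = 0.721116, giving −¼ ln(0.721116) = 0.081739.
d = 0.212794 + 0.081739 = 0.294533.

0.29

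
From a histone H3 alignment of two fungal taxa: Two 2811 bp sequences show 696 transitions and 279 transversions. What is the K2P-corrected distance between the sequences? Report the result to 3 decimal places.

0.507

P = 696/2811 ≈ 0.247599 and Q = 279/2811 ≈ 0.099253.
Under the Kimura two-parameter model, d = −½ ln(1 − 2P − Q) − ¼ ln(1 − 2Q).
1 − 2P − Q = 0.405549, giving −½ ln(0.405549) = 0.451257.
1 − 2Q = 0.801494, giving −¼ ln(0.801494) = 0.055319.
d = 0.451257 + 0.055319 = 0.506576.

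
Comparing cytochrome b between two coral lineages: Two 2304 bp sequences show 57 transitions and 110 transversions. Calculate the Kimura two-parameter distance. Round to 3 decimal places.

P = 57/2304 ≈ 0.02474 and Q = 110/2304 ≈ 0.047743.
Under the Kimura two-parameter model, d = −½ ln(1 − 2P − Q) − ¼ ln(1 − 2Q).
1 − 2P − Q = 0.902777, giving −½ ln(0.902777) = 0.051140.
1 − 2Q = 0.904514, giving −¼ ln(0.904514) = 0.025089.
d = 0.051140 + 0.025089 = 0.076229.

0.076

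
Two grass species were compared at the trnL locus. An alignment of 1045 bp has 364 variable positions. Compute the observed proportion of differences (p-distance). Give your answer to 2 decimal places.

p = 364/1045 = 0.348325… ≈ 0.35 (to 2 d.p.).

0.35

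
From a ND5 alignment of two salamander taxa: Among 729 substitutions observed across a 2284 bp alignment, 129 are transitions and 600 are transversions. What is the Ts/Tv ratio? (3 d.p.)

0.215

R = 129/600 = 0.215.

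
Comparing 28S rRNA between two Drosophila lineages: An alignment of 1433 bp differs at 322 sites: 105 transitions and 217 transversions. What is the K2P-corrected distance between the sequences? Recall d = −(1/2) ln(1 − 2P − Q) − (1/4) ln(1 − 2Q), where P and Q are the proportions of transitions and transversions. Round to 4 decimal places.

0.2671

P = 105/1433 ≈ 0.073273 and Q = 217/1433 ≈ 0.151431.
Under the Kimura two-parameter model, d = −½ ln(1 − 2P − Q) − ¼ ln(1 − 2Q).
1 − 2P − Q = 0.702023, giving −½ ln(0.702023) = 0.176895.
1 − 2Q = 0.697138, giving −¼ ln(0.697138) = 0.090193.
d = 0.176895 + 0.090193 = 0.267088.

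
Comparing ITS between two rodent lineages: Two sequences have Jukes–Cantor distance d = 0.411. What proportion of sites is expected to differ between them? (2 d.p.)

0.32

p = (3/4)(1 − e^(−4d/3)) = 0.75 × (1 − e^(-0.548)) = 0.75 × (1 − 0.578105) = 0.316421.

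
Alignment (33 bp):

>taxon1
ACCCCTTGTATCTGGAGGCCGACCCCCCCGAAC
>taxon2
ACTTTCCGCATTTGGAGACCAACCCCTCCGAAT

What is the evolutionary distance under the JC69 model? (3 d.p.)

0.441

The sequences differ at 11 of 33 sites, so p = 11/33 ≈ 0.333333.
d = −(3/4) ln(1 − 4p/3) = −0.75 ln(1 − 0.444444) = −0.75 ln(0.555556)
  = −0.75 × (-0.587786) = 0.440840 substitutions/site.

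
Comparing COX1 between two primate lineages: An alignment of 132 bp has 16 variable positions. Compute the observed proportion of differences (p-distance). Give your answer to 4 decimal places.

p = 16/132 = 0.121212… ≈ 0.1212 (to 4 d.p.).

0.1212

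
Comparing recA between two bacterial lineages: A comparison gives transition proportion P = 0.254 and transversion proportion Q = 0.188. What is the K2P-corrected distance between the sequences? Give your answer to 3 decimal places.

0.713

Under the Kimura two-parameter model, d = −½ ln(1 − 2P − Q) − ¼ ln(1 − 2Q).
1 − 2P − Q = 0.304, giving −½ ln(0.304) = 0.595364.
1 − 2Q = 0.624, giving −¼ ln(0.624) = 0.117901.
d = 0.595364 + 0.117901 = 0.713265.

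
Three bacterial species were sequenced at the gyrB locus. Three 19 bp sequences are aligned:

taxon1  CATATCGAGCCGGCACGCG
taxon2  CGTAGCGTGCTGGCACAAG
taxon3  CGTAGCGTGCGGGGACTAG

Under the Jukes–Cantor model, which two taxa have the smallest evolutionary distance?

taxon2 and taxon3

taxon1–taxon2: 6/19 differ, p = 0.316, d = 0.410.
taxon1–taxon3: 7/19 differ, p = 0.368, d = 0.507.
taxon2–taxon3: 3/19 differ, p = 0.158, d = 0.177.
The smallest distance is between taxon2 and taxon3.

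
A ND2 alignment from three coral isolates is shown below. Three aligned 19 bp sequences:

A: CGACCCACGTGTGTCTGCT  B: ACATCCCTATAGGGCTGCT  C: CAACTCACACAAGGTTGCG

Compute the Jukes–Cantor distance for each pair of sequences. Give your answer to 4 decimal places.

d(A,B) = 0.7489, d(A,C) = 0.7489, d(B,C) = 0.9074

A–B: 9/19 sites differ → p ≈ 0.473684, d = −0.75 ln(1 − 0.631579) = 0.748897 ≈ 0.7489.
A–C: 9/19 sites differ → p ≈ 0.473684, d = −0.75 ln(1 − 0.631579) = 0.748897 ≈ 0.7489.
B–C: 10/19 sites differ → p ≈ 0.526316, d = −0.75 ln(1 − 0.701755) = 0.907380 ≈ 0.9074.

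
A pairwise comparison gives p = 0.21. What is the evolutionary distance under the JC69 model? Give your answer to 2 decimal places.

d = −(3/4) ln(1 − 4p/3) = −0.75 ln(1 − 0.28) = −0.75 ln(0.72)
  = −0.75 × (-0.328504) = 0.246378 substitutions/site.

0.25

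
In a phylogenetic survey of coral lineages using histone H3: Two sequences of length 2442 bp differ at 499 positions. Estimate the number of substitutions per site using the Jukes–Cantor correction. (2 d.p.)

0.24

p = 499/2442 ≈ 0.204341.
d = −(3/4) ln(1 − 4p/3) = −0.75 ln(1 − 0.272455) = −0.75 ln(0.727545)
  = −0.75 × (-0.318079) = 0.238559 substitutions/site.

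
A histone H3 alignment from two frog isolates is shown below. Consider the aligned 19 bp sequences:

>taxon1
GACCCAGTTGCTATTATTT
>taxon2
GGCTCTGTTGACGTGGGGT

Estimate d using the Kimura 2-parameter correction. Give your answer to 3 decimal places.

Of 19 sites, 5 differences are transitions and 5 are transversions, so P = 5/19 ≈ 0.263158 and Q = 5/19 ≈ 0.263158.
Under the Kimura two-parameter model, d = −½ ln(1 − 2P − Q) − ¼ ln(1 − 2Q).
1 − 2P − Q = 0.210526, giving −½ ln(0.210526) = 0.779073.
1 − 2Q = 0.473684, giving −¼ ln(0.473684) = 0.186804.
d = 0.779073 + 0.186804 = 0.965877.

0.966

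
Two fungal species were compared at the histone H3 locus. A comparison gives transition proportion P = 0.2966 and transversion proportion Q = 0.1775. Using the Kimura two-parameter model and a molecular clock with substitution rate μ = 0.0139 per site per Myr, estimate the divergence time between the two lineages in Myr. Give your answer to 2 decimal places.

Under the Kimura two-parameter model, d = −½ ln(1 − 2P − Q) − ¼ ln(1 − 2Q).
1 − 2P − Q = 0.2293, giving −½ ln(0.2293) = 0.736362.
1 − 2Q = 0.645, giving −¼ ln(0.645) = 0.109626.
d = 0.736362 + 0.109626 = 0.845988.
Under a molecular clock d = 2μt, so t = d/(2μ) = 0.845988 / (2 × 0.0139) = 30.43 Myr.

30.43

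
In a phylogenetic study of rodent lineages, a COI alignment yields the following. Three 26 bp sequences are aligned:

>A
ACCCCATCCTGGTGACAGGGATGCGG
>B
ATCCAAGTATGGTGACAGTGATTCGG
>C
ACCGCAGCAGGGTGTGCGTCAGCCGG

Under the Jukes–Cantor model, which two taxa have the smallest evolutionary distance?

A and B

A–B: 7/26 differ, p = 0.269, d = 0.334.
A–C: 11/26 differ, p = 0.423, d = 0.623.
B–C: 11/26 differ, p = 0.423, d = 0.623.
The smallest distance is between A and B.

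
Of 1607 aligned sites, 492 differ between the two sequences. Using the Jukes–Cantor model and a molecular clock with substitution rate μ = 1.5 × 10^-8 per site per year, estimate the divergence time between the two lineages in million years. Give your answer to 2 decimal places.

13.12

p = 492/1607 ≈ 0.306161.
d = −(3/4) ln(1 − 4p/3) = −0.75 ln(1 − 0.408215) = −0.75 ln(0.591785)
  = −0.75 × (-0.524612) = 0.393459 substitutions/site.
Under a molecular clock d = 2μt, so t = d/(2μ) = 0.393459 / (2 × 1.5 × 10^-8) = 13.12 million years.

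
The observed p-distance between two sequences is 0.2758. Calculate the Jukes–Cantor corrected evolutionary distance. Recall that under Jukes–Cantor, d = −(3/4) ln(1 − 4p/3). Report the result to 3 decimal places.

0.344

d = −(3/4) ln(1 − 4p/3) = −0.75 ln(1 − 0.367733) = −0.75 ln(0.632267)
  = −0.75 × (-0.458444) = 0.343833 substitutions/site.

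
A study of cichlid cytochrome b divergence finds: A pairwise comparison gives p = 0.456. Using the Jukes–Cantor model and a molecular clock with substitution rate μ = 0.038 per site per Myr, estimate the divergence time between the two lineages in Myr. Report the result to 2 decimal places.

9.24

d = −(3/4) ln(1 − 4p/3) = −0.75 ln(1 − 0.608) = −0.75 ln(0.392)
  = −0.75 × (-0.936493) = 0.702370 substitutions/site.
Under a molecular clock d = 2μt, so t = d/(2μ) = 0.702370 / (2 × 0.038) = 9.24 Myr.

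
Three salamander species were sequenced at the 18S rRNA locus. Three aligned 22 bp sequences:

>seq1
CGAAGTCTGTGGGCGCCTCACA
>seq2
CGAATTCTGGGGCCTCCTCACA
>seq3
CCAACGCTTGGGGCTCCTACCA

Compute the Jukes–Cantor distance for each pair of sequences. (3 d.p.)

d(seq1,seq2) = 0.208, d(seq1,seq3) = 0.497, d(seq2,seq3) = 0.414

seq1–seq2: 4/22 sites differ → p ≈ 0.181818, d = −0.75 ln(1 − 0.242424) = 0.208224 ≈ 0.208.
seq1–seq3: 8/22 sites differ → p ≈ 0.363636, d = −0.75 ln(1 − 0.484848) = 0.497470 ≈ 0.497.
seq2–seq3: 7/22 sites differ → p ≈ 0.318182, d = −0.75 ln(1 − 0.424243) = 0.414052 ≈ 0.414.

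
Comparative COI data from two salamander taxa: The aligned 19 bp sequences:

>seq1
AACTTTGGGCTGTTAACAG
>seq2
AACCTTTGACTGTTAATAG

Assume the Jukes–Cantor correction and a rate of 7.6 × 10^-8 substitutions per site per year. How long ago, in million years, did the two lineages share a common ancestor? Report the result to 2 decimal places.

1.63

The sequences differ at 4 of 19 sites (4, 7, 9, 17), so p = 4/19 ≈ 0.210526.
d = −(3/4) ln(1 − 4p/3) = −0.75 ln(1 − 0.280701) = −0.75 ln(0.719299)
  = −0.75 × (-0.329478) = 0.247109 substitutions/site.
Under a molecular clock d = 2μt, so t = d/(2μ) = 0.247109 / (2 × 7.6 × 10^-8) = 1.63 million years.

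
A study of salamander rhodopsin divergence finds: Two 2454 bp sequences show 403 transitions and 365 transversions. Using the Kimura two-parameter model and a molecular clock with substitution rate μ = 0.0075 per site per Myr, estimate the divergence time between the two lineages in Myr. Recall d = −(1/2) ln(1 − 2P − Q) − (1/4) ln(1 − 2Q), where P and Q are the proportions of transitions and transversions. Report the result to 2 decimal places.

P = 403/2454 ≈ 0.164222 and Q = 365/2454 ≈ 0.148737.
Under the Kimura two-parameter model, d = −½ ln(1 − 2P − Q) − ¼ ln(1 − 2Q).
1 − 2P − Q = 0.522819, giving −½ ln(0.522819) = 0.324260.
1 − 2Q = 0.702526, giving −¼ ln(0.702526) = 0.088268.
d = 0.324260 + 0.088268 = 0.412528.
Under a molecular clock d = 2μt, so t = d/(2μ) = 0.412528 / (2 × 0.0075) = 27.50 Myr.

27.50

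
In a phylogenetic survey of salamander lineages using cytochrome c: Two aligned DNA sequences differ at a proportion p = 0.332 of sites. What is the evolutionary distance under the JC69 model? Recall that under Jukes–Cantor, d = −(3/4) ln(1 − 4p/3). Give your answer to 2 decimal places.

d = −(3/4) ln(1 − 4p/3) = −0.75 ln(1 − 0.442667) = −0.75 ln(0.557333)
  = −0.75 × (-0.584592) = 0.438444 substitutions/site.

0.44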